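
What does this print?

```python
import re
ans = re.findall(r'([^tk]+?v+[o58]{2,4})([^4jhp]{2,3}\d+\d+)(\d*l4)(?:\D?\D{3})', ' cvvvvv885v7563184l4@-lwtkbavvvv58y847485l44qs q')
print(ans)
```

[(' cvvvvv885', 'v7563184', 'l4')]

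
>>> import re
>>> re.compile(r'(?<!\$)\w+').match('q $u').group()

`match` is anchored at position 0; if the pattern doesn't fit there, it returns None.
The match spans [0:1] → 'q'.

'q'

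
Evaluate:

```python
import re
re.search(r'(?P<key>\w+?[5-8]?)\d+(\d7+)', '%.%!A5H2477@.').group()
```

'A5H2477'

The pattern matches one or more of a word character (lazy), then optionally a character in [5-8] (captured as 'key'); then one or more of a digit; then a digit, then one or more of the literal '7' (captured).
`re.search` tries every starting position until one works.
The match spans [4:11] → 'A5H2477'.
Captured: group 1 = 'A5H', group 2 = '77'.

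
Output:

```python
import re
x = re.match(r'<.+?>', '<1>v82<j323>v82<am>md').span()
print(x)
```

(0, 3)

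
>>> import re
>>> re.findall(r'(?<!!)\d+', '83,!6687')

The negative lookahead/lookbehind blocks any match where the forbidden context is present.
`findall` yields the raw match text (2 of them) because the pattern has no groups.

['83', '687']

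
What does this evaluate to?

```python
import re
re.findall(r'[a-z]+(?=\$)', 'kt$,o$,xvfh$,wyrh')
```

['kt', 'o', 'xvfh']

The lookaround is zero-width — it requires the adjacent text to match without consuming it, so the asserted text isn't part of the match.
Scanning left to right: at [0:2] → 'kt'; at [4:5] → 'o'; at [7:11] → 'xvfh'.
With no groups in the pattern, `findall` gives back each whole match — 3 here.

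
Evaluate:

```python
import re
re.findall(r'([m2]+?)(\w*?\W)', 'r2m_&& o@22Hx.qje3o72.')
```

[('2', 'm_&'), ('2', '2Hx.'), ('2', '.')]

Pattern: one or more of one of [m2] (lazy) (captured); then zero or more of a word character (lazy), then a non-word character (captured).
`findall` packs the 2 group values into a tuple for every match.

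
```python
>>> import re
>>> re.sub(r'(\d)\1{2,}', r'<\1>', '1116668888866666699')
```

A backreference is literal: `\1` must see the identical characters the first group matched.
The replacement refers to a captured group, so each match is rewritten using its own captured text.

'<1><6><8><6>99'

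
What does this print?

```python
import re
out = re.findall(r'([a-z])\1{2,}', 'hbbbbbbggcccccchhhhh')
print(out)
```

['b', 'c', 'h']

The backreference `\1` re-matches whatever the first group consumed, character for character.
With a single group, `findall` returns only what that group captured — 3 items.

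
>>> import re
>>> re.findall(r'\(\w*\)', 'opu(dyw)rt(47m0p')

['(dyw)']

Scanning left to right: at [3:8] → '(dyw)'.
Since nothing is captured, `findall` lists the 1 matched substring directly.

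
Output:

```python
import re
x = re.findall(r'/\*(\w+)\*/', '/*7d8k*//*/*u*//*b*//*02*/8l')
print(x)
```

Because there's exactly one group, `findall` drops the full match and keeps group 1 from each hit.

['7d8k', 'u', 'b', '02']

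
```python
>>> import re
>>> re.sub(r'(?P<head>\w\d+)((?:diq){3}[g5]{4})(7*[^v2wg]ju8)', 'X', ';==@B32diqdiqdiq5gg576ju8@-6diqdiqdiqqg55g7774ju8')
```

Pattern: a word character, then one or more of a digit (captured as 'head'); then the literal 'diq' repeated 3 times, then exactly 4 of one of [g5] (captured); then zero or more of a literal '7', then any character except [v2wg], then the literal 'ju8' (captured).
Matches: at [4:25] → 'B32diqdiqdiq5gg576ju8'.
Every occurrence is swapped for 'X'.

';==@X@-6diqdiqdiqqg55g7774ju8'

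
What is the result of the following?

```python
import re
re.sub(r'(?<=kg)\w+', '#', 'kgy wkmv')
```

'kg# wkmv'

Because the assertion is zero-width, the text it checks is not consumed and won't appear in the result.
Matches: at [2:3] → 'y'.
`sub` substitutes '#' at each match site.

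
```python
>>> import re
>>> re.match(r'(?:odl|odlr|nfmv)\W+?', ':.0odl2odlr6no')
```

`re.match` only tries the pattern at the start of the string.
Here the string doesn't start with a match, so the call returns None.

None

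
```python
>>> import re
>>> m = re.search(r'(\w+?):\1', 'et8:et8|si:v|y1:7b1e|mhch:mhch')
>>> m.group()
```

`\1` has to match the exact text group 1 already captured.
Unlike `match`, `search` isn't anchored — it looks for the pattern anywhere in the string.
The match spans [0:7] → 'et8:et8'.
Captured: group 1 = 'et8'.

'et8:et8'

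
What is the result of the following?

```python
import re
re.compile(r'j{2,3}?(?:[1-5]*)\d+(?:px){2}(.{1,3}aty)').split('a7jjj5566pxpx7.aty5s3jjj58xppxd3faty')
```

['a7', '7.aty', '5s3jjj58xppxd3faty']

Pattern: 2 to 3 of a literal 'j' (lazy); then zero or more of a character in [1-5] (non-capturing group); then one or more of a digit, then the literal 'px' repeated 2 times; then 1 to 3 of any character, then the literal 'aty' (captured).
Matches to split on: at [2:18] → 'jjj5566pxpx7.aty'.
With a capturing group present, the delimiter's captured portion is kept in the result list.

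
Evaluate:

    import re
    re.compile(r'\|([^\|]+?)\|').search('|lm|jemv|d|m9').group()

The match spans [0:4] → '|lm|'.

'|lm|'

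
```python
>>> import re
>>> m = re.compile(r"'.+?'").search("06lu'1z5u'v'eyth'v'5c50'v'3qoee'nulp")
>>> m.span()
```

(4, 10)

With the lazy modifier that quantifier settles for the fewest repetitions that let the rest of the pattern succeed (the atoms after it are unaffected and can still be greedy).
The match spans [4:10] → "'1z5u'".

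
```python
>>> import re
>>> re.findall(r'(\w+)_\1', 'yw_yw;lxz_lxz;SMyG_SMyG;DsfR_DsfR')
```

['yw', 'lxz', 'SMyG', 'DsfR']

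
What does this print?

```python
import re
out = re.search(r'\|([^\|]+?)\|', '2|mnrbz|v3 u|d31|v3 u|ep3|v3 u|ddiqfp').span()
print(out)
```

`re.search` tries every starting position until one works.
The match spans [1:8] → '|mnrbz|'.
Captured: group 1 = 'mnrbz'.

(1, 8)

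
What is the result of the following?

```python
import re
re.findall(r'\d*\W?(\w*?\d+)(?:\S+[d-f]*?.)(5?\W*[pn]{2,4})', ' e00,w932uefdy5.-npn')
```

Pattern: zero or more of a digit, then optionally a non-word character; then zero or more of a word character (lazy), then one or more of a digit (captured); then one or more of a non-whitespace character, then zero or more of a character in [d-f] (lazy), then any character (non-capturing group); then optionally the literal '5', then zero or more of a non-word character, then 2 to 4 of one of [pn] (captured).
`findall` packs the 2 group values into a tuple for every match.

[('e00', 'pn')]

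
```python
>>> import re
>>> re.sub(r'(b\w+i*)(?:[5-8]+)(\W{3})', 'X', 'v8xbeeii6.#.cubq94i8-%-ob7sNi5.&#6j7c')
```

'v8xXcuXoX6j7c'

Every occurrence is swapped for 'X'.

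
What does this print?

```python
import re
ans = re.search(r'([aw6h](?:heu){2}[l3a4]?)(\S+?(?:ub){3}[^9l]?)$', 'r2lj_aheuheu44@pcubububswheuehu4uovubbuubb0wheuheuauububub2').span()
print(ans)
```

This matches one of [aw6h], then the literal 'heu' repeated 2 times, then optionally one of [l3a4] (captured); then one or more of a non-whitespace character (lazy), then the literal 'ub' repeated 3 times, then optionally any character except [9l] (captured); then anchored at the end.
Unlike `match`, `search` isn't anchored — it looks for the pattern anywhere in the string.
The match spans [5:59] → 'aheuheu44@pcubububswheuehu4uovubbuubb0wheuheuauububub2'.
Captured: group 1 = 'aheuheu4', group 2 = '4@pcubububswheuehu4uovubbuubb0wheuheuauububub2'.

(5, 59)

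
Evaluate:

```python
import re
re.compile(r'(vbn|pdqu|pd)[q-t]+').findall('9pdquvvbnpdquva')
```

['pd', 'pd']

Matches: at [1:4] match 'pdq', group 1 = 'pd'; at [9:12] match 'pdq', group 1 = 'pd'.
With a single group, `findall` returns only what that group captured — 2 items.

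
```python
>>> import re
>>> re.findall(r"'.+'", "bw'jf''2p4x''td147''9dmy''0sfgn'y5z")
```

["'jf''2p4x''td147''9dmy''0sfgn'"]

Walking the string: at [2:32] → "'jf''2p4x''td147''9dmy''0sfgn'".
With no groups in the pattern, `findall` gives back each whole match — 1 here.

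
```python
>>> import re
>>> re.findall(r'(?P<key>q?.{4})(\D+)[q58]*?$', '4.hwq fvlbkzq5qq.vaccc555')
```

[('kzq5', 'qq.vaccc')]

Pattern: optionally the literal 'q', then exactly 4 of any character (captured as 'key'); then one or more of a non-digit (captured); then zero or more of one of [q58] (lazy); then anchored at the end.
Scanning left to right: at [10:25] match 'kzq5qq.vaccc555', groups = ('kzq5', 'qq.vaccc').
2 groups means the one result is a tuple of 2 captured strings — 1 here.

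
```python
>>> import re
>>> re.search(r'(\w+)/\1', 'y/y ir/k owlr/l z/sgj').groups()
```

('y',)

A backreference is literal: `\1` must see the identical characters the first group matched.
`re.search` scans for the first position where the pattern succeeds.
The match spans [0:3] → 'y/y'.
Captured: group 1 = 'y'.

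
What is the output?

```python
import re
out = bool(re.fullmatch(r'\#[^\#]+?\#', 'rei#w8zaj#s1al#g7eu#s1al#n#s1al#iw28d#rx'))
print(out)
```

False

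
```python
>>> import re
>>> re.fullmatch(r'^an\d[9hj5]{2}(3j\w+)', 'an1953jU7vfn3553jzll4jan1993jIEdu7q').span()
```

(0, 35)

Pattern: anchored at the start of the string; then the literal 'an', then a digit, then exactly 2 of one of [9hj5]; then the literal '3j', then one or more of a word character (captured).
`fullmatch` succeeds only if the pattern covers the string from start to end.
The match spans [0:35] → 'an1953jU7vfn3553jzll4jan1993jIEdu7q'.
Captured: group 1 = '3jU7vfn3553jzll4jan1993jIEdu7q'.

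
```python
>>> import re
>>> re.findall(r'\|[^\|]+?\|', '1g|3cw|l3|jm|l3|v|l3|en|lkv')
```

Since nothing is captured, `findall` lists the 4 matched substrings directly.

['|3cw|', '|jm|', '|v|', '|en|']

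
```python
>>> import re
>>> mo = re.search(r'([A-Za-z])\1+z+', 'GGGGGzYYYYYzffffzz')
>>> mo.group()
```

A backreference is literal: `\1` must see the identical characters the first group matched.
The match spans [0:6] → 'GGGGGz'.

'GGGGGz'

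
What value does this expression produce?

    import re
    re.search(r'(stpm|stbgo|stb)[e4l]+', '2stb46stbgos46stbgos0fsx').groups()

('stb',)

The match spans [1:5] → 'stb4'.
Captured: group 1 = 'stb'.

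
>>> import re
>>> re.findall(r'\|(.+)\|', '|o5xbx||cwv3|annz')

['o5xbx||cwv3']

`findall` collects group 1 from the one match (1 total).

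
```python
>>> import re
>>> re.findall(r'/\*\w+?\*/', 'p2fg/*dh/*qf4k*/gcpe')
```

['/*qf4k*/']

Since nothing is captured, `findall` lists the 1 matched substring directly.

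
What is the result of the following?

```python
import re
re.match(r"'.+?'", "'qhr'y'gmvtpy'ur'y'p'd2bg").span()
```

(0, 5)

Lazy quantifiers expand one character at a time until the remainder of the pattern can match.
With `match`, the pattern is implicitly anchored at the beginning.
The match spans [0:5] → "'qhr'".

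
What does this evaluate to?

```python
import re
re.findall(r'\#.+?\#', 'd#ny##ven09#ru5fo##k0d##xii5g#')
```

Scanning left to right: at [1:5] → '#ny#'; at [5:12] → '#ven09#'; at [17:23] → '##k0d#'; at [23:30] → '#xii5g#'.
With no groups in the pattern, `findall` gives back each whole match — 4 here.

['#ny#', '#ven09#', '##k0d#', '#xii5g#']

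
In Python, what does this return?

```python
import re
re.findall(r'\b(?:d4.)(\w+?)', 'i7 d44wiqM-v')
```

['w']

This matches a word boundary (`\b`, zero-width); then the literal 'd4', then any character (non-capturing group); then one or more of a word character (lazy) (captured).
The `?` after the quantifier makes it lazy — it takes as little as possible before letting the rest of the pattern try.
Walking the string: at [3:7] match 'd44w', group 1 = 'w'.
With a single group, `findall` returns only what that group captured — 1 item.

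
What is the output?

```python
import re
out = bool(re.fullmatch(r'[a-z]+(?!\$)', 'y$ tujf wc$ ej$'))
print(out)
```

The negative lookahead/lookbehind blocks any match where the forbidden context is present.
`re.fullmatch` is like wrapping the pattern in `^…$` (in single-line mode).
Here the string isn't matched end-to-end, so the call returns None, and `bool(None)` is False.

False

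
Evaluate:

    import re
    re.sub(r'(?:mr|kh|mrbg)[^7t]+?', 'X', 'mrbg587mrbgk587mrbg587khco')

Alternation tries branches left to right and keeps the first one that lets the overall match succeed at that position.
Matches: at [0:3] → 'mrb'; at [7:10] → 'mrb'; at [15:18] → 'mrb'; at [22:25] → 'khc'.
Each match is replaced by 'X'.

'Xg587Xgk587Xg587Xo'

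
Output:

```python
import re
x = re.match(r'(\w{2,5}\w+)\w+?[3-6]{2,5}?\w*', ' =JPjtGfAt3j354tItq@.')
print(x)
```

None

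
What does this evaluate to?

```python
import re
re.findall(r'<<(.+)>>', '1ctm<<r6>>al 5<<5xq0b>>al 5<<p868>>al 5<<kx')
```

['r6>>al 5<<5xq0b>>al 5<<p868']

Walking the string: at [4:35] match '<<r6>>al 5<<5xq0b>>al 5<<p868>>', group 1 = 'r6>>al 5<<5xq0b>>al 5<<p868'.
One capturing group, so `findall` returns just the captured substring from the one match — 1 in all.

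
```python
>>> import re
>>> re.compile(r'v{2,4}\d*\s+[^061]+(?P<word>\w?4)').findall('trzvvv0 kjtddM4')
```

['4']

Because there's exactly one group, `findall` drops the full match and keeps group 1 from the one hit.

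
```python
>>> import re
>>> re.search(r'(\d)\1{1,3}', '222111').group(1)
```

'2'

`\1` has to match the exact text group 1 already captured.
`re.search` scans for the first position where the pattern succeeds.
The match spans [0:3] → '222'.
Captured: group 1 = '2'.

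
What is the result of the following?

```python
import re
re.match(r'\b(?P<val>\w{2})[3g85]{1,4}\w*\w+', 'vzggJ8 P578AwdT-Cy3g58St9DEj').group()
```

'vzggJ8'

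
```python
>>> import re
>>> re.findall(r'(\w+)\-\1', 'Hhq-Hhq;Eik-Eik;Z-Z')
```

['Hhq', 'Eik', 'Z']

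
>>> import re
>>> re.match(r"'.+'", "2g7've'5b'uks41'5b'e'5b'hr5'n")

None

`re.match` only tries the pattern at the start of the string.
Here the string doesn't start with a match, so the call returns None.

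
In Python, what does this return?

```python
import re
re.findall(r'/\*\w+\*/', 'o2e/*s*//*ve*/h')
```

['/*s*/', '/*ve*/']

Scanning left to right: at [3:8] → '/*s*/'; at [8:14] → '/*ve*/'.
`findall` yields the raw match text (2 of them) because the pattern has no groups.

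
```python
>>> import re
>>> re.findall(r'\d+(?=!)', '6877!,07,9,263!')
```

['6877', '263']

The positive lookaround only admits positions where the adjacent text matches; those characters stay outside the span.
`findall` yields the raw match text (2 of them) because the pattern has no groups.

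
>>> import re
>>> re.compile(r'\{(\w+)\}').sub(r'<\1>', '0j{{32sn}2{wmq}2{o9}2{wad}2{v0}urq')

'0j{<32sn>2<wmq>2<o9>2<wad>2<v0>urq'

Matches: at [3:9] → '{32sn}'; at [10:15] → '{wmq}'; at [16:20] → '{o9}'; at [21:26] → '{wad}'; at [27:31] → '{v0}'.
The replacement refers to a captured group, so each match is rewritten using its own captured text.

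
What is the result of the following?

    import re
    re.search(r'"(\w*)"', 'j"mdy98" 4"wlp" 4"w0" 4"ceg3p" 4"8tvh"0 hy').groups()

`re.search` scans for the first position where the pattern succeeds.
The match spans [1:8] → '"mdy98"'.
Captured: group 1 = 'mdy98'.

('mdy98',)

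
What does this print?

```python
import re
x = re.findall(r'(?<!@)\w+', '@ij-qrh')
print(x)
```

['j', 'qrh']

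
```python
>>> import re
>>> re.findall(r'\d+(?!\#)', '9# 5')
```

The negative lookahead/lookbehind blocks any match where the forbidden context is present.
Since nothing is captured, `findall` lists the 1 matched substring directly.

['5']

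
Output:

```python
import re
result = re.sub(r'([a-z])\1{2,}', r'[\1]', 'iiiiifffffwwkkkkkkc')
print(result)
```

The backreference `\1` re-matches whatever the first group consumed, character for character.
Matches: at [0:5] → 'iiiii'; at [5:10] → 'fffff'; at [12:18] → 'kkkkkk'.
`\1` in the replacement pulls in group 1's text for each match.

[i][f]ww[k]c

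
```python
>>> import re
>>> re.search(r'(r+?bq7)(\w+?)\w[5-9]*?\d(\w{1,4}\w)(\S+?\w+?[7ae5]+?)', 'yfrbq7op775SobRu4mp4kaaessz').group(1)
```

'rbq7'

Pattern: one or more of the literal 'r' (lazy), then the literal 'bq7' (captured); then one or more of a word character (lazy) (captured); then a word character, then zero or more of a character in [5-9] (lazy), then a digit; then 1 to 4 of a word character, then a word character (captured); then one or more of a non-whitespace character (lazy), then one or more of a word character (lazy), then one or more of one of [7ae5] (lazy) (captured).
The `?` after the quantifier makes it lazy — it takes as little as possible before letting the rest of the pattern try.
Unlike `match`, `search` isn't anchored — it looks for the pattern anywhere in the string.
The match spans [2:22] → 'rbq7op775SobRu4mp4ka'.
Captured: group 1 = 'rbq7', group 2 = 'o', group 3 = '75Sob', group 4 = 'Ru4mp4ka'.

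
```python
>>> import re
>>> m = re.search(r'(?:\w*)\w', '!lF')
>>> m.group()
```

'lF'

The pattern matches zero or more of a word character (non-capturing group); then a word character.
`re.search` tries every starting position until one works.
The match spans [1:3] → 'lF'.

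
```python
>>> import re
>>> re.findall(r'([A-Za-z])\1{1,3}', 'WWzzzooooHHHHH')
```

['W', 'z', 'o', 'H']

The backreference `\1` re-matches whatever the first group consumed, character for character.
`findall` collects group 1 from each match (4 total).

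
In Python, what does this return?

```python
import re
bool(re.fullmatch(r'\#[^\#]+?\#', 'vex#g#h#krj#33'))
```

`re.fullmatch` requires the pattern to consume the entire string.
Here the pattern can't cover the whole string, so the call returns None, and `bool(None)` is False.

False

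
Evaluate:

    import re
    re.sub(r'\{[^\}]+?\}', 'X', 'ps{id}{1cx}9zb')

Every occurrence is swapped for 'X'.

'psXX9zb'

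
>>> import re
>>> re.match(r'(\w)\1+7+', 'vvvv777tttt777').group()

'vvvv777'

`re.match` only tries the pattern at the start of the string.
The match spans [0:7] → 'vvvv777'.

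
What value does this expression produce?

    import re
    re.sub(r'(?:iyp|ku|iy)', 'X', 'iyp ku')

Branches in `(...|...)` are attempted left-to-right; the first branch that allows the whole pattern to succeed is taken.
Matches: at [0:3] → 'iyp'; at [4:6] → 'ku'.
Each match is replaced by 'X'.

'X X'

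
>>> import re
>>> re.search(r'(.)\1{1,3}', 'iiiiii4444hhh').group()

'iiii'

The backreference `\1` re-matches whatever the first group consumed, character for character.
`re.search` tries every starting position until one works.
The match spans [0:4] → 'iiii'.
Captured: group 1 = 'i'.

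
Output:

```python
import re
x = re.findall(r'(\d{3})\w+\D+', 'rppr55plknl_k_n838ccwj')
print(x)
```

Pattern: exactly 3 of a digit (captured); then one or more of a word character; then one or more of a non-digit.
Walking the string: at [15:22] match '838ccwj', group 1 = '838'.
`findall` collects group 1 from the one match (1 total).

['838']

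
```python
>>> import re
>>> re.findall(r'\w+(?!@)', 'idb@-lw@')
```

A negative assertion filters positions out without eating any characters.
No capturing groups, so `findall` returns the 2 full match strings.

['id', 'l']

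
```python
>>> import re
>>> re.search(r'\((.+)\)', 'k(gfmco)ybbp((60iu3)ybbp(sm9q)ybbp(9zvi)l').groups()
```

('gfmco)ybbp((60iu3)ybbp(sm9q)ybbp(9zvi',)

Unlike `match`, `search` isn't anchored — it looks for the pattern anywhere in the string.
The match spans [1:40] → '(gfmco)ybbp((60iu3)ybbp(sm9q)ybbp(9zvi)'.
Captured: group 1 = 'gfmco)ybbp((60iu3)ybbp(sm9q)ybbp(9zvi'.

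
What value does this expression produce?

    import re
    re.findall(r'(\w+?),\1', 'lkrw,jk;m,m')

After group 1 captures some text, `\1` only succeeds where that same text appears again.
`findall` collects group 1 from the one match (1 total).

['m']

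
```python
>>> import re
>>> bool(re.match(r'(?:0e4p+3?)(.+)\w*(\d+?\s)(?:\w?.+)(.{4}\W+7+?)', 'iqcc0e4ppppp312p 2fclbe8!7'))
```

False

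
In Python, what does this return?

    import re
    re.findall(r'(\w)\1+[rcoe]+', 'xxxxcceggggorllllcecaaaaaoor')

['x', 'g', 'l', 'a']

A backreference is literal: `\1` must see the identical characters the first group matched.
Scanning left to right: at [0:7] match 'xxxxcce', group 1 = 'x'; at [7:13] match 'ggggor', group 1 = 'g'; at [13:20] match 'llllcec', group 1 = 'l'; at [20:28] match 'aaaaaoor', group 1 = 'a'.
With a single group, `findall` returns only what that group captured — 4 items.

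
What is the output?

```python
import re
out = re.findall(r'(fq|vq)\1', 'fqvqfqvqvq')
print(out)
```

A backreference is literal: `\1` must see the identical characters the first group matched.
Scanning left to right: at [6:10] match 'vqvq', group 1 = 'vq'.
Because there's exactly one group, `findall` drops the full match and keeps group 1 from the one hit.

['vq']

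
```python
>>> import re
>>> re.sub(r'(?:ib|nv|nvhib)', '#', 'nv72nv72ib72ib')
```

'#72#72#72#'

Every occurrence is swapped for '#'.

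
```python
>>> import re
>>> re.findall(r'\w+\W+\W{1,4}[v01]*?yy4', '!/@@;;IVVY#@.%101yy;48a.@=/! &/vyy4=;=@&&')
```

This matches one or more of a word character; then one or more of a non-word character; then 1 to 4 of a non-word character, then zero or more of one of [v01] (lazy), then the literal 'yy4'.
`findall` yields the raw match text (1 of them) because the pattern has no groups.

['48a.@=/! &/vyy4']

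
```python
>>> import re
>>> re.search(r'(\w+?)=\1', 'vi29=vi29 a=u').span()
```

(0, 9)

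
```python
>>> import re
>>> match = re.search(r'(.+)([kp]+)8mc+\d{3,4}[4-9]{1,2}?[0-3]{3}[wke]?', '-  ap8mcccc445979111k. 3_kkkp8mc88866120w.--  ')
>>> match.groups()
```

The match spans [0:41] → '-  ap8mcccc445979111k. 3_kkkp8mc88866120w'.
Captured: group 1 = '-  ap8mcccc445979111k. 3_kkk', group 2 = 'p'.

('-  ap8mcccc445979111k. 3_kkk', 'p')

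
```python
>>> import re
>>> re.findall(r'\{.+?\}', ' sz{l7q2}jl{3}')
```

No capturing groups, so `findall` returns the 2 full match strings.

['{l7q2}', '{3}']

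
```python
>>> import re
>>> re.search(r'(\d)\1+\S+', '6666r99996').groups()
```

`\1` has to match the exact text group 1 already captured.
`search` walks the string left to right and returns the first match it finds.
The match spans [0:10] → '6666r99996'.
Captured: group 1 = '6'.

('6',)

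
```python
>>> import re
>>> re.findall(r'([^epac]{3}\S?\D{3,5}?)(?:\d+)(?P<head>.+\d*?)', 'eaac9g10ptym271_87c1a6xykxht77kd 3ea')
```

[('9g10ptym', '_87c1a6xykxht77kd 3ea')]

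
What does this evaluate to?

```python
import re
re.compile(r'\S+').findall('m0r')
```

['m0r']

`findall` yields the raw match text (1 of them) because the pattern has no groups.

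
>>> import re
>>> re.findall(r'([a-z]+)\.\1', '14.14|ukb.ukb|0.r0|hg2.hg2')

['ukb']

`\1` has to match the exact text group 1 already captured.
Scanning left to right: at [6:13] match 'ukb.ukb', group 1 = 'ukb'.
One capturing group, so `findall` returns just the captured substring from the one match — 1 in all.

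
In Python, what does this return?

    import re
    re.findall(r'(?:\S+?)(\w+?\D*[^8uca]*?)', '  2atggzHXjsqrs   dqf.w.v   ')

['atggzHXjsqrs   dqf.w.v   ']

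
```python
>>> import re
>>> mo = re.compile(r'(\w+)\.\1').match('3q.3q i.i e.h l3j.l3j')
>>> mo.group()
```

'3q.3q'

`re.match` won't scan ahead — the pattern has to work from the very first character.
The match spans [0:5] → '3q.3q'.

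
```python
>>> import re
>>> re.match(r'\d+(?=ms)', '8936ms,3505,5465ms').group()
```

'8936'

The positive lookaround only admits positions where the adjacent text matches; those characters stay outside the span.
With `match`, the pattern is implicitly anchored at the beginning.
The match spans [0:4] → '8936'.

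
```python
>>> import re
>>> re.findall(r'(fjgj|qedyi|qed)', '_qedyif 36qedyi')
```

Branches in `(...|...)` are attempted left-to-right; the first branch that allows the whole pattern to succeed is taken.
One capturing group, so `findall` returns just the captured substring from each match — 2 in all.

['qedyi', 'qedyi']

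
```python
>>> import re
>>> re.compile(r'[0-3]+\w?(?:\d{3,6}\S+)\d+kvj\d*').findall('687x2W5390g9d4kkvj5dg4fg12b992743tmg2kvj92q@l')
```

Pattern: one or more of a character in [0-3]; then optionally a word character; then 3 to 6 of a digit, then one or more of a non-whitespace character (non-capturing group); then one or more of a digit; then the literal 'kvj', then zero or more of a digit.
Since nothing is captured, `findall` lists the 1 matched substring directly.

['2W5390g9d4kkvj5dg4fg12b992743tmg2kvj92']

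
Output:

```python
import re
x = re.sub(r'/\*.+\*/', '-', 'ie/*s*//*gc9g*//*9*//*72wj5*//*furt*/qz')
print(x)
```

ie-qz

Matches: at [2:37] → '/*s*//*gc9g*//*9*//*72wj5*//*furt*/'.
`sub` substitutes '-' at each match site.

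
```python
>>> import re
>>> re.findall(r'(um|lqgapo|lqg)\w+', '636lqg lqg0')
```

Walking the string: at [7:11] match 'lqg0', group 1 = 'lqg'.
With a single group, `findall` returns only what that group captured — 1 item.

['lqg']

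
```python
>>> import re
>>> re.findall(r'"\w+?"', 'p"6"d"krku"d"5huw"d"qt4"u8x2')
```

Matches: at [1:4] → '"6"'; at [5:11] → '"krku"'; at [12:18] → '"5huw"'; at [19:24] → '"qt4"'.
`findall` yields the raw match text (4 of them) because the pattern has no groups.

['"6"', '"krku"', '"5huw"', '"qt4"']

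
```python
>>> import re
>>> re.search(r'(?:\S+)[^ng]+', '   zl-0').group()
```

This matches one or more of a non-whitespace character (non-capturing group); then one or more of any character except [ng].
The match spans [3:7] → 'zl-0'.

'zl-0'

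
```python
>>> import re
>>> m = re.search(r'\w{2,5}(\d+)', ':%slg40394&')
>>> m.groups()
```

('394',)

The pattern matches 2 to 5 of a word character; then one or more of a digit (captured).
Unlike `match`, `search` isn't anchored — it looks for the pattern anywhere in the string.
The match spans [2:10] → 'slg40394'.
Captured: group 1 = '394'.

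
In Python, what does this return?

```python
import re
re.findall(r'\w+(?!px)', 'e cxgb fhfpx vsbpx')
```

['e', 'cxgb', 'fhfpx', 'vsbpx']

`(?!…)`/`(?<!…)` only lets a position through if the neighbouring text does NOT match; no characters are consumed.
Scanning left to right: at [0:1] → 'e'; at [2:6] → 'cxgb'; at [7:12] → 'fhfpx'; at [13:18] → 'vsbpx'.
`findall` yields the raw match text (4 of them) because the pattern has no groups.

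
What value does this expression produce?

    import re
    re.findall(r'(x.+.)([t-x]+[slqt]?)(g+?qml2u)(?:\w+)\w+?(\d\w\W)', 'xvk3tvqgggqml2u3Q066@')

`findall` packs the 4 group values into a tuple for every match.

[('xvk3t', 'vq', 'gggqml2u', '66@')]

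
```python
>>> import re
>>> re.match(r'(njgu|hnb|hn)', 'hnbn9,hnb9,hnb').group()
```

Alternation isn't longest-match — the leftmost alternative that fits at this position is chosen.
`match` is anchored at position 0; if the pattern doesn't fit there, it returns None.
The match spans [0:3] → 'hnb'.
Captured: group 1 = 'hnb'.

'hnb'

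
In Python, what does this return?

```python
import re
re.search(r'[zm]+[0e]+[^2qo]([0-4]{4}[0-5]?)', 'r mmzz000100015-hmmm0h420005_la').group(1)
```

'00015'

The match spans [2:15] → 'mmzz000100015'.
Captured: group 1 = '00015'.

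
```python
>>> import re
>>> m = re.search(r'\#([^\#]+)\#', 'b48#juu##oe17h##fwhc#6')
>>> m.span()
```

Unlike `match`, `search` isn't anchored — it looks for the pattern anywhere in the string.
The match spans [3:8] → '#juu#'.
Captured: group 1 = 'juu'.

(3, 8)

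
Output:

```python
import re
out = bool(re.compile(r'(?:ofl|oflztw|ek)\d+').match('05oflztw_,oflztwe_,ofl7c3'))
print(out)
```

False

With `match`, the pattern is implicitly anchored at the beginning.
Here the string doesn't start with a match, so the call returns None, and `bool(None)` is False.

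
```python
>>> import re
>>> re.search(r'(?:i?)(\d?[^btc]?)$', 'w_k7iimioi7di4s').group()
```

'i4s'

The pattern matches optionally a literal 'i' (non-capturing group); then optionally a digit, then optionally any character except [btc] (captured); then anchored at the end.
`re.search` tries every starting position until one works.
The match spans [12:15] → 'i4s'.
Captured: group 1 = '4s'.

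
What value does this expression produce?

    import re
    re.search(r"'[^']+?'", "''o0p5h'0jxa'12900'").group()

Unlike `match`, `search` isn't anchored — it looks for the pattern anywhere in the string.
The match spans [1:8] → "'o0p5h'".

"'o0p5h'"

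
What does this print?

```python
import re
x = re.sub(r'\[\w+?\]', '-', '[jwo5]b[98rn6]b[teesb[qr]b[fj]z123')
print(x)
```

Matches: at [0:6] → '[jwo5]'; at [7:14] → '[98rn6]'; at [21:25] → '[qr]'; at [26:30] → '[fj]'.
Every occurrence is swapped for '-'.

-b-b[teesb-b-z123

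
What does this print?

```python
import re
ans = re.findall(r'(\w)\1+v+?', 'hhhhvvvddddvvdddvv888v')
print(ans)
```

['h', 'd', 'd', '8']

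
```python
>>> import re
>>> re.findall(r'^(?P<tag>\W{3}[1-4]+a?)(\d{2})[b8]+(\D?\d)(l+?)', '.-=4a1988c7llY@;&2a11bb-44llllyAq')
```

[('.-=4a', '19', 'c7', 'l')]

With the lazy modifier that quantifier settles for the fewest repetitions that let the rest of the pattern succeed (the atoms after it are unaffected and can still be greedy).
4 groups means the one result is a tuple of 4 captured strings — 1 here.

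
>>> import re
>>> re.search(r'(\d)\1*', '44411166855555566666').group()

`\1` is not a pattern — it's the concrete string captured by group 1, re-applied verbatim.
`re.search` tries every starting position until one works.
The match spans [0:3] → '444'.
Captured: group 1 = '4'.

'444'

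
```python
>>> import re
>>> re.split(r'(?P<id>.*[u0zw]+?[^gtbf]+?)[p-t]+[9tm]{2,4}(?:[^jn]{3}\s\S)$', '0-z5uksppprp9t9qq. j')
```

['', '0-z5uk', '']

The pattern matches zero or more of any character, then one or more of one of [u0zw] (lazy), then one or more of any character except [gtbf] (lazy) (captured as 'id'); then one or more of a character in [p-t]; then 2 to 4 of one of [9tm]; then exactly 3 of any character except [jn], then whitespace, then a non-whitespace character (non-capturing group); then anchored at the end.
Lazy quantifiers expand one character at a time until the remainder of the pattern can match.
Matches to split on: at [0:20] → '0-z5uksppprp9t9qq. j'.
With a capturing group present, the delimiter's captured portion is kept in the result list.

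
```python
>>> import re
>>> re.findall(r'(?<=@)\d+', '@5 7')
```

Lookahead/lookbehind check context without consuming it, so the matched span excludes the asserted characters.
Scanning left to right: at [1:2] → '5'.
With no groups in the pattern, `findall` gives back each whole match — 1 here.

['5']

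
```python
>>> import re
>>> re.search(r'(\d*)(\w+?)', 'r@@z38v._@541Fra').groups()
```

This matches zero or more of a digit (captured); then one or more of a word character (lazy) (captured).
`re.search` tries every starting position until one works.
The match spans [0:1] → 'r'.
Captured: group 1 = '', group 2 = 'r'.

('', 'r')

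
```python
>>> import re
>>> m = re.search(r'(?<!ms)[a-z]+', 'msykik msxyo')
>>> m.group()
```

The negative lookaround is zero-width — it rules out positions where the adjacent text would match, without consuming anything.
`re.search` tries every starting position until one works.
The match spans [0:6] → 'msykik'.

'msykik'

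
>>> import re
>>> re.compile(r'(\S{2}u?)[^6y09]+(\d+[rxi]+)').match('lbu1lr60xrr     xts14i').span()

Pattern: exactly 2 of a non-whitespace character, then optionally a literal 'u' (captured); then one or more of any character except [6y09]; then one or more of a digit, then one or more of one of [rxi] (captured).
`re.match` only tries the pattern at the start of the string.
The match spans [0:11] → 'lbu1lr60xrr'.
Captured: group 1 = 'lbu', group 2 = '60xrr'.

(0, 11)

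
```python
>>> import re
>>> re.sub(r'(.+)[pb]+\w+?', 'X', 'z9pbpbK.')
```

'X.'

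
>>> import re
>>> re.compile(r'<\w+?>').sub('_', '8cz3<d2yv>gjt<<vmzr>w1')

'8cz3_gjt<_w1'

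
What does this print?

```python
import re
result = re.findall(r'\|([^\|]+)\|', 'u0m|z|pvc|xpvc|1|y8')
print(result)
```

`findall` collects group 1 from each match (2 total).

['z', 'xpvc']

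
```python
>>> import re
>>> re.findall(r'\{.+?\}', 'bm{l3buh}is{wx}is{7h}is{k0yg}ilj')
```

['{l3buh}', '{wx}', '{7h}', '{k0yg}']

A non-greedy quantifier consumes as few characters as it can — just enough that the remainder of the pattern still matches from where it stops; whatever follows it matches normally.
No capturing groups, so `findall` returns the 4 full match strings.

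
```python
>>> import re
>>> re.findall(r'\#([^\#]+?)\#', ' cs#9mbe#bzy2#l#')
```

['9mbe', 'l']

One capturing group, so `findall` returns just the captured substring from each match — 2 in all.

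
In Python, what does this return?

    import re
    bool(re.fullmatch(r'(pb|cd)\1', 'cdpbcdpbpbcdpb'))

False

After group 1 captures some text, `\1` only succeeds where that same text appears again.
For `fullmatch`, every character of the input must be accounted for by the pattern.
Here the pattern can't cover the whole string, so the call returns None, and `bool(None)` is False.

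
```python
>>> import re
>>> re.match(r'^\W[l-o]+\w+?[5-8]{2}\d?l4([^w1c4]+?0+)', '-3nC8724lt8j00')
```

None

Pattern: anchored at the start of the string; then a non-word character, then one or more of a character in [l-o], then one or more of a word character (lazy); then exactly 2 of a character in [5-8], then optionally a digit, then the literal 'l4'; then one or more of any character except [w1c4] (lazy), then one or more of a literal '0' (captured).
`re.match` only tries the pattern at the start of the string.
Here the pattern fails at index 0, so the call returns None.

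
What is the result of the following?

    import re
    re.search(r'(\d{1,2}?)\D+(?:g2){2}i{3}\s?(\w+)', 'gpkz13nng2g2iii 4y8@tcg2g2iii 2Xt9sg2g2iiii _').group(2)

The match spans [4:19] → '13nng2g2iii 4y8'.
Captured: group 1 = '13', group 2 = '4y8'.

'4y8'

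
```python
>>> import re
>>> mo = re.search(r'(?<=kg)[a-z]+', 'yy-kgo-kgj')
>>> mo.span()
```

(5, 6)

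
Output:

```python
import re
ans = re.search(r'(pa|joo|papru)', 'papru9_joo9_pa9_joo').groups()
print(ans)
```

('pa',)

Alternation tries branches left to right and keeps the first one that lets the overall match succeed at that position.
Unlike `match`, `search` isn't anchored — it looks for the pattern anywhere in the string.
The match spans [0:2] → 'pa'.
Captured: group 1 = 'pa'.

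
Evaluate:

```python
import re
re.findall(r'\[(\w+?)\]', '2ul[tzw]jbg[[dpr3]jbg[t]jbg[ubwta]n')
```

['tzw', 'dpr3', 't', 'ubwta']

Walking the string: at [3:8] match '[tzw]', group 1 = 'tzw'; at [12:18] match '[dpr3]', group 1 = 'dpr3'; at [21:24] match '[t]', group 1 = 't'; at [27:34] match '[ubwta]', group 1 = 'ubwta'.
One capturing group, so `findall` returns just the captured substring from each match — 4 in all.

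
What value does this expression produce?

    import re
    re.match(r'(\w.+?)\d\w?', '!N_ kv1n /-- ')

The pattern matches a word character, then one or more of any character (lazy) (captured); then a digit, then optionally a word character.
`match` is anchored at position 0; if the pattern doesn't fit there, it returns None.
Here the pattern fails at index 0, so the call returns None.

None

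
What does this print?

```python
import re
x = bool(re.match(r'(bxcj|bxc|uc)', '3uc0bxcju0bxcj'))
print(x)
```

`match` is anchored at position 0; if the pattern doesn't fit there, it returns None.
Here the pattern fails at index 0, so the call returns None, and `bool(None)` is False.

False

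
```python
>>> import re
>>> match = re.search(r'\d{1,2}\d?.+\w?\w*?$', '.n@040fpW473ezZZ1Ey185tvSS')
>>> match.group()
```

The pattern matches 1 to 2 of a digit, then optionally a digit, then one or more of any character; then optionally a word character, then zero or more of a word character (lazy); then anchored at the end.
Unlike `match`, `search` isn't anchored — it looks for the pattern anywhere in the string.
The match spans [3:26] → '040fpW473ezZZ1Ey185tvSS'.

'040fpW473ezZZ1Ey185tvSS'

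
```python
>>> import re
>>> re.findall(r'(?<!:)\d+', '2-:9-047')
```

['2', '047']

Because the assertion is negative and zero-width, positions next to the forbidden text are skipped.
No capturing groups, so `findall` returns the 2 full match strings.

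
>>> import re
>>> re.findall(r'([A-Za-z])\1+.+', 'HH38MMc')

['H']

After group 1 captures some text, `\1` only succeeds where that same text appears again.
Walking the string: at [0:7] match 'HH38MMc', group 1 = 'H'.
`findall` collects group 1 from the one match (1 total).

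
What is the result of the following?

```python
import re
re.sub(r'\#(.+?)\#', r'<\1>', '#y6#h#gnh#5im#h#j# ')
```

'<y6>h<gnh>5im<h>j# '

Each match is replaced using the text its own group 1 captured.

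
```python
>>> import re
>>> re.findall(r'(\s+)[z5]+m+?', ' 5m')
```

With a single group, `findall` returns only what that group captured — 1 item.

[' ']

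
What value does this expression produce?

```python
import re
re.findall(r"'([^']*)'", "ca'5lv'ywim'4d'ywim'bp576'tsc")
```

['5lv', '4d', 'bp576']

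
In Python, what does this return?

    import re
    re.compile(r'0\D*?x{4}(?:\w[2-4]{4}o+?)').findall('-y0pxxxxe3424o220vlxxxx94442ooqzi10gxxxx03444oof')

['0pxxxxe3424o', '0vlxxxx94442o', '0gxxxx03444o']

The pattern matches the literal '0', then zero or more of a non-digit (lazy), then exactly 4 of a literal 'x'; then a word character, then exactly 4 of a character in [2-4], then one or more of a literal 'o' (lazy) (non-capturing group).
The `?` after the quantifier makes it lazy — it takes as little as possible before letting the rest of the pattern try.
Walking the string: at [2:14] → '0pxxxxe3424o'; at [16:29] → '0vlxxxx94442o'; at [34:46] → '0gxxxx03444o'.
Since nothing is captured, `findall` lists the 3 matched substrings directly.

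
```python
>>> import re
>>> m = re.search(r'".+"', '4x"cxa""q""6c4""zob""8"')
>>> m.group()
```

The match spans [2:23] → '"cxa""q""6c4""zob""8"'.

'"cxa""q""6c4""zob""8"'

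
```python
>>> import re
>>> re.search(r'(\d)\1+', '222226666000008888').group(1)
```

`\1` is not a pattern — it's the concrete string captured by group 1, re-applied verbatim.
`search` walks the string left to right and returns the first match it finds.
The match spans [0:5] → '22222'.
Captured: group 1 = '2'.

'2'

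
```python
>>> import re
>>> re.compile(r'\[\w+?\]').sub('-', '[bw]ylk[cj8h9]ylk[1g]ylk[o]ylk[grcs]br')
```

Every occurrence is swapped for '-'.

'-ylk-ylk-ylk-ylk-br'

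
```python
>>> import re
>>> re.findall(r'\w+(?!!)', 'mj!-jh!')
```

A negative assertion filters positions out without eating any characters.
With no groups in the pattern, `findall` gives back each whole match — 2 here.

['m', 'j']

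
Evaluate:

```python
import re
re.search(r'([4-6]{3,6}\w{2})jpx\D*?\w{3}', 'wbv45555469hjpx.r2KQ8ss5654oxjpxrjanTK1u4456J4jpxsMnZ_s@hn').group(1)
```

The match spans [4:19] → '5555469hjpx.r2K'.
Captured: group 1 = '5555469h'.

'5555469h'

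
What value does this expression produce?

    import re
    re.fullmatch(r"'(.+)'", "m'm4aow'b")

None

`re.fullmatch` requires the pattern to consume the entire string.
Here there's no way to consume every character, so the call returns None.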